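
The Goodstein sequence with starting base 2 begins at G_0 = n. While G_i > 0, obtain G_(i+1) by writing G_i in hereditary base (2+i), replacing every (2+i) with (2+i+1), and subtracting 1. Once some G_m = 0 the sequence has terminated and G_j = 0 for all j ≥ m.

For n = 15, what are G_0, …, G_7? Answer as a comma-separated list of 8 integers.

15, 111, 1283, 18752, 326593, 6588344, 150994943, 3524450280

[0] 15 ≡ 2^(2 + 1) + 2^2 + 2 + 1 (base 2). Lift 3: 112. −1: 111.
[1] 111 ≡ 3^(3 + 1) + 3^3 + 3 (base 3). Lift 4: 1284. −1: 1283.
[2] 1283 ≡ 4^(4 + 1) + 4^4 + 3 (base 4). Lift 5: 18753. −1: 18752.
[3] 18752 ≡ 5^(5 + 1) + 5^5 + 2 (base 5). Lift 6: 326594. −1: 326593.
[4] 326593 ≡ 6^(6 + 1) + 6^6 + 1 (base 6). Lift 7: 6588345. −1: 6588344.
[5] 6588344 ≡ 7^(7 + 1) + 7^7 (base 7). Lift 8: 150994944. −1: 150994943.
[6] 150994943 ≡ 8^(8 + 1) + 7·8^7 + 7·8^6 + 7·8^5 + 7·8^4 + 7·8^3 + 7·8^2 + 7·8 + 7 (base 8). Lift 9: 3524450281. −1: 3524450280.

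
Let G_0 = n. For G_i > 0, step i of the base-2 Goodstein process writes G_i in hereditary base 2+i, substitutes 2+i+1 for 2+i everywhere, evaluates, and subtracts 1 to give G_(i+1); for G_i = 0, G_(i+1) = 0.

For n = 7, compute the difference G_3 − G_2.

base 2: 7 = 2^2 + 2 + 1; at 3: 3^3 + 3 + 1 = 31; next = 30
base 3: 30 = 3^3 + 3; at 4: 4^4 + 4 = 260; next = 259
base 4: 259 = 4^4 + 3; at 5: 5^5 + 3 = 3128; next = 3127

2868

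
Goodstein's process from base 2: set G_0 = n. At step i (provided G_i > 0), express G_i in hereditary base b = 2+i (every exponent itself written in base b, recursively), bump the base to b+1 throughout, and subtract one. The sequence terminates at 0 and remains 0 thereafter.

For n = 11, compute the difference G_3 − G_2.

14600

G_0 = 11. HB_2(11) = 2^(2 + 1) + 2 + 1. Bump = 85. G_1 = 84.
G_1 = 84. HB_3(84) = 3^(3 + 1) + 3. Bump = 1028. G_2 = 1027.
G_2 = 1027. HB_4(1027) = 4^(4 + 1) + 3. Bump = 15628. G_3 = 15627.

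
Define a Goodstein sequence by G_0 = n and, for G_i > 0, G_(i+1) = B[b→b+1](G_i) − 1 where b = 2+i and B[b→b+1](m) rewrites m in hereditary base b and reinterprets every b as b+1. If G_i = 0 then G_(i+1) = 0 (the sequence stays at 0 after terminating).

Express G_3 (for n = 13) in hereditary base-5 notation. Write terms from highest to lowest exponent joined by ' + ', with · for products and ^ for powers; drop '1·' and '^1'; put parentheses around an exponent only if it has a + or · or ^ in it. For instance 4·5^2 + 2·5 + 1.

13 —HB2→ 2^(2 + 1) + 2^2 + 1 —bump→ 3^(3 + 1) + 3^3 + 1 = 109 —(−1)→ 108
108 —HB3→ 3^(3 + 1) + 3^3 —bump→ 4^(4 + 1) + 4^4 = 1280 —(−1)→ 1279
1279 —HB4→ 4^(4 + 1) + 3·4^3 + 3·4^2 + 3·4 + 3 —bump→ 5^(5 + 1) + 3·5^3 + 3·5^2 + 3·5 + 3 = 16093 —(−1)→ 16092
16092 —HB5→ 5^(5 + 1) + 3·5^3 + 3·5^2 + 3·5 + 2 —bump→ 6^(6 + 1) + 3·6^3 + 3·6^2 + 3·6 + 2 = 280712 —(−1)→ 280711

5^(5 + 1) + 3·5^3 + 3·5^2 + 3·5 + 2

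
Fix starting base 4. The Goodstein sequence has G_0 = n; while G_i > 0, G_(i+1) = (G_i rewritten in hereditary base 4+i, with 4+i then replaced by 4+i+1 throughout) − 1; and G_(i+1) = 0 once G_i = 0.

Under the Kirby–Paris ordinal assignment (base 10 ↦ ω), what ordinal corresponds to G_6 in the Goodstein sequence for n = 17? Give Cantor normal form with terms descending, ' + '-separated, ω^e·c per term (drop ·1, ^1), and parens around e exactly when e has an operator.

base 4: 17 = 4^2 + 1; at 5: 5^2 + 1 = 26; next = 25
base 5: 25 = 5^2; at 6: 6^2 = 36; next = 35
base 6: 35 = 5·6 + 5; at 7: 5·7 + 5 = 40; next = 39
base 7: 39 = 5·7 + 4; at 8: 5·8 + 4 = 44; next = 43
base 8: 43 = 5·8 + 3; at 9: 5·9 + 3 = 48; next = 47
base 9: 47 = 5·9 + 2; at 10: 5·10 + 2 = 52; next = 51

ω·5 + 1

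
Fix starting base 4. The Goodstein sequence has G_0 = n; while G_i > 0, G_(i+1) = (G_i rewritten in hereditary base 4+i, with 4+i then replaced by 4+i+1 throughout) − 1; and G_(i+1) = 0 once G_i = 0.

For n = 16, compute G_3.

30

16 —HB4→ 4^2 —bump→ 5^2 = 25 —(−1)→ 24
24 —HB5→ 4·5 + 4 —bump→ 4·6 + 4 = 28 —(−1)→ 27
27 —HB6→ 4·6 + 3 —bump→ 4·7 + 3 = 31 —(−1)→ 30
30 —HB7→ 4·7 + 2 —bump→ 4·8 + 2 = 34 —(−1)→ 33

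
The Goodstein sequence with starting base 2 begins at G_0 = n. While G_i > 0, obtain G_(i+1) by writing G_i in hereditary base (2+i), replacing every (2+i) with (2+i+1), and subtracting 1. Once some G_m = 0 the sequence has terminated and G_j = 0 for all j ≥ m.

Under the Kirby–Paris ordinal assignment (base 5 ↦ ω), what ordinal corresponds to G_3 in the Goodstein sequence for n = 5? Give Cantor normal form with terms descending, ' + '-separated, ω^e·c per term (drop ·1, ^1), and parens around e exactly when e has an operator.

[0] 5 ≡ 2^2 + 1 (base 2). Lift 3: 28. −1: 27.
[1] 27 ≡ 3^3 (base 3). Lift 4: 256. −1: 255.
[2] 255 ≡ 3·4^3 + 3·4^2 + 3·4 + 3 (base 4). Lift 5: 468. −1: 467.
[3] 467 ≡ 3·5^3 + 3·5^2 + 3·5 + 2 (base 5). Lift 6: 776. −1: 775.

ω^3·3 + ω^2·3 + ω·3 + 2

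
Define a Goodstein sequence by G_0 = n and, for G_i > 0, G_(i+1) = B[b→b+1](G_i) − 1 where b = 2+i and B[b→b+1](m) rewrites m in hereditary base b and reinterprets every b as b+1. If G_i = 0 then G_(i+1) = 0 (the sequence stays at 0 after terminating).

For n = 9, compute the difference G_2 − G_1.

step 0: 9 = 2^(2 + 1) + 1; sub 3 for 2: 3^(3 + 1) + 1; = 82; G_1 = 82−1 = 81
step 1: 81 = 3^(3 + 1); sub 4 for 3: 4^(4 + 1); = 1024; G_2 = 1024−1 = 1023

942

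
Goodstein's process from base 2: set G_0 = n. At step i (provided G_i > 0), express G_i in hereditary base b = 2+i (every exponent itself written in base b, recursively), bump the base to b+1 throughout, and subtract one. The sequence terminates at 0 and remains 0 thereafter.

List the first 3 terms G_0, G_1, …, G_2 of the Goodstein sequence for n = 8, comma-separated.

G_0 = 8. HB_2(8) = 2^(2 + 1). Bump = 81. G_1 = 80.
G_1 = 80. HB_3(80) = 2·3^3 + 2·3^2 + 2·3 + 2. Bump = 554. G_2 = 553.

8, 80, 553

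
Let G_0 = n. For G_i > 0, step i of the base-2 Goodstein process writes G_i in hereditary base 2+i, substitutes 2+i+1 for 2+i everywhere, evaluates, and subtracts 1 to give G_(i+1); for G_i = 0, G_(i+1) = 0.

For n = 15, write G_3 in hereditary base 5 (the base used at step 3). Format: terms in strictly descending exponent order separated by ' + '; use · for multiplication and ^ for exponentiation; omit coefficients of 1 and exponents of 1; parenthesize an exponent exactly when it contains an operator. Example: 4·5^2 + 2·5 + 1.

5^(5 + 1) + 5^5 + 2

(0) 15|_2 = 2^(2 + 1) + 2^2 + 2 + 1 ↦ 3^(3 + 1) + 3^3 + 3 + 1|_3 = 112 ⇒ 111
(1) 111|_3 = 3^(3 + 1) + 3^3 + 3 ↦ 4^(4 + 1) + 4^4 + 4|_4 = 1284 ⇒ 1283
(2) 1283|_4 = 4^(4 + 1) + 4^4 + 3 ↦ 5^(5 + 1) + 5^5 + 3|_5 = 18753 ⇒ 18752
(3) 18752|_5 = 5^(5 + 1) + 5^5 + 2 ↦ 6^(6 + 1) + 6^6 + 2|_6 = 326594 ⇒ 326593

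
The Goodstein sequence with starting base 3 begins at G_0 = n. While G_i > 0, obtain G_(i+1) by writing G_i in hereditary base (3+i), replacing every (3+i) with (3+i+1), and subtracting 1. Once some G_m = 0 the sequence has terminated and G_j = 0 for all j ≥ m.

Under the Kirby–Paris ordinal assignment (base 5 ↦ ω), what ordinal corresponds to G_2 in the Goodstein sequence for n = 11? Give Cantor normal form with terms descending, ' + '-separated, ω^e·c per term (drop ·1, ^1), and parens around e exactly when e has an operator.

G_0 = 11. HB_3(11) = 3^2 + 2. Bump = 18. G_1 = 17.
G_1 = 17. HB_4(17) = 4^2 + 1. Bump = 26. G_2 = 25.
G_2 = 25. HB_5(25) = 5^2. Bump = 36. G_3 = 35.

ω^2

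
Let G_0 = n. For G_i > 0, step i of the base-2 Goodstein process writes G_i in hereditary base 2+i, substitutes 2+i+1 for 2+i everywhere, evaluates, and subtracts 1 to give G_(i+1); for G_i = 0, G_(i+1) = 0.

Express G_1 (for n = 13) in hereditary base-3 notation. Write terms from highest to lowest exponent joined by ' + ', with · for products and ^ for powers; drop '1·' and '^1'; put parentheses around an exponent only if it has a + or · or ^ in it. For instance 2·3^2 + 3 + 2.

13 —HB2→ 2^(2 + 1) + 2^2 + 1 —bump→ 3^(3 + 1) + 3^3 + 1 = 109 —(−1)→ 108
108 —HB3→ 3^(3 + 1) + 3^3 —bump→ 4^(4 + 1) + 4^4 = 1280 —(−1)→ 1279

3^(3 + 1) + 3^3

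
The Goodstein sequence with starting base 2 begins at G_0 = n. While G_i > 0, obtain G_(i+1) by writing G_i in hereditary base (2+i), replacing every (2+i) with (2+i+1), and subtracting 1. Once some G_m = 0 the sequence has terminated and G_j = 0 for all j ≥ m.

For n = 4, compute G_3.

60

(0) 4|_2 = 2^2 ↦ 3^3|_3 = 27 ⇒ 26
(1) 26|_3 = 2·3^2 + 2·3 + 2 ↦ 2·4^2 + 2·4 + 2|_4 = 42 ⇒ 41
(2) 41|_4 = 2·4^2 + 2·4 + 1 ↦ 2·5^2 + 2·5 + 1|_5 = 61 ⇒ 60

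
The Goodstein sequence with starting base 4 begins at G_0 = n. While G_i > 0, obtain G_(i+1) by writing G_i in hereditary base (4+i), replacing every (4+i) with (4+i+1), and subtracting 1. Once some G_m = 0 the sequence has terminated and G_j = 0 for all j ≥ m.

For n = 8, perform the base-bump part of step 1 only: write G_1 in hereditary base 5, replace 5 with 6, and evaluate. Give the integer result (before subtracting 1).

10

(0) 8|_4 = 2·4 ↦ 2·5|_5 = 10 ⇒ 9
(1) 9|_5 = 5 + 4 ↦ 6 + 4|_6 = 10 ⇒ 9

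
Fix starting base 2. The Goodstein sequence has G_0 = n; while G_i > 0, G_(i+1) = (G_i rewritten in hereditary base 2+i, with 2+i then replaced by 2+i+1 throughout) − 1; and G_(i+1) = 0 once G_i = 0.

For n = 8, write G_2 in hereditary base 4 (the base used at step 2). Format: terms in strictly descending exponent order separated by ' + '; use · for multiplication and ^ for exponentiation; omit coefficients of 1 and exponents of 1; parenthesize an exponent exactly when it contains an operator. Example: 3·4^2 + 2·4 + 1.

2·4^4 + 2·4^2 + 2·4 + 1

8 —HB2→ 2^(2 + 1) —bump→ 3^(3 + 1) = 81 —(−1)→ 80
80 —HB3→ 2·3^3 + 2·3^2 + 2·3 + 2 —bump→ 2·4^4 + 2·4^2 + 2·4 + 2 = 554 —(−1)→ 553
553 —HB4→ 2·4^4 + 2·4^2 + 2·4 + 1 —bump→ 2·5^5 + 2·5^2 + 2·5 + 1 = 6311 —(−1)→ 6310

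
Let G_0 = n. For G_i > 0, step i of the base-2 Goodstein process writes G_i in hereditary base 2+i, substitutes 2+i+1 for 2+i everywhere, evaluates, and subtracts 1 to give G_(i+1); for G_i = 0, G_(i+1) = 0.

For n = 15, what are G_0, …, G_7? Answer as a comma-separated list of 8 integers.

G_0 = 15. HB_2(15) = 2^(2 + 1) + 2^2 + 2 + 1. Bump = 112. G_1 = 111.
G_1 = 111. HB_3(111) = 3^(3 + 1) + 3^3 + 3. Bump = 1284. G_2 = 1283.
G_2 = 1283. HB_4(1283) = 4^(4 + 1) + 4^4 + 3. Bump = 18753. G_3 = 18752.
G_3 = 18752. HB_5(18752) = 5^(5 + 1) + 5^5 + 2. Bump = 326594. G_4 = 326593.
G_4 = 326593. HB_6(326593) = 6^(6 + 1) + 6^6 + 1. Bump = 6588345. G_5 = 6588344.
G_5 = 6588344. HB_7(6588344) = 7^(7 + 1) + 7^7. Bump = 150994944. G_6 = 150994943.
G_6 = 150994943. HB_8(150994943) = 8^(8 + 1) + 7·8^7 + 7·8^6 + 7·8^5 + 7·8^4 + 7·8^3 + 7·8^2 + 7·8 + 7. Bump = 3524450281. G_7 = 3524450280.

15, 111, 1283, 18752, 326593, 6588344, 150994943, 3524450280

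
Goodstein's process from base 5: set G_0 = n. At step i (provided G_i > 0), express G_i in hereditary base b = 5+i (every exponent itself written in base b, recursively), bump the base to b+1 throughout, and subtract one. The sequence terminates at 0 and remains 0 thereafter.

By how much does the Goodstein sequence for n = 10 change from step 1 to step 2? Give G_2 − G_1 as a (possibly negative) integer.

step 0: 10 = 2·5; sub 6 for 5: 2·6; = 12; G_1 = 12−1 = 11
step 1: 11 = 6 + 5; sub 7 for 6: 7 + 5; = 12; G_2 = 12−1 = 11

0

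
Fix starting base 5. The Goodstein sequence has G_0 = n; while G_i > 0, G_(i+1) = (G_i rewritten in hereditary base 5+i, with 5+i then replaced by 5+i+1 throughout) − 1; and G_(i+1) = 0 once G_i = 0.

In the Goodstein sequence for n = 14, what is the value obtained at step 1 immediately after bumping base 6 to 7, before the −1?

[0] 14 ≡ 2·5 + 4 (base 5). Lift 6: 16. −1: 15.
[1] 15 ≡ 2·6 + 3 (base 6). Lift 7: 17. −1: 16.

17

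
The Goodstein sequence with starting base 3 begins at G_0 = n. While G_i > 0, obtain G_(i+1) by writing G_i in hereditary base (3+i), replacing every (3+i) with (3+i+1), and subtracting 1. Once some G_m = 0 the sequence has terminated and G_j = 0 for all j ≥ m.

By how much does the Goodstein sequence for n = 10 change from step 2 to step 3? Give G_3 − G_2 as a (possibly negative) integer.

step 0: 10 = 3^2 + 1; sub 4 for 3: 4^2 + 1; = 17; G_1 = 17−1 = 16
step 1: 16 = 4^2; sub 5 for 4: 5^2; = 25; G_2 = 25−1 = 24
step 2: 24 = 4·5 + 4; sub 6 for 5: 4·6 + 4; = 28; G_3 = 28−1 = 27

3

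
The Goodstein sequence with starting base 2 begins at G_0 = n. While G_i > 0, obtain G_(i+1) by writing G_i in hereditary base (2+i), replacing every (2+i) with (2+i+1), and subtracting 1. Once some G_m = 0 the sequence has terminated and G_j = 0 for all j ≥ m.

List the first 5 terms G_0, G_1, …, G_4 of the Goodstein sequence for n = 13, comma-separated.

13, 108, 1279, 16092, 280711

G_0 = 13. HB_2(13) = 2^(2 + 1) + 2^2 + 1. Bump = 109. G_1 = 108.
G_1 = 108. HB_3(108) = 3^(3 + 1) + 3^3. Bump = 1280. G_2 = 1279.
G_2 = 1279. HB_4(1279) = 4^(4 + 1) + 3·4^3 + 3·4^2 + 3·4 + 3. Bump = 16093. G_3 = 16092.
G_3 = 16092. HB_5(16092) = 5^(5 + 1) + 3·5^3 + 3·5^2 + 3·5 + 2. Bump = 280712. G_4 = 280711.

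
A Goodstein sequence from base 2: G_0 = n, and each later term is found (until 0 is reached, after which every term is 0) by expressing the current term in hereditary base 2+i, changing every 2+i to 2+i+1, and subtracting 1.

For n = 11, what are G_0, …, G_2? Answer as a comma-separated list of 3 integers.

11 —HB2→ 2^(2 + 1) + 2 + 1 —bump→ 3^(3 + 1) + 3 + 1 = 85 —(−1)→ 84
84 —HB3→ 3^(3 + 1) + 3 —bump→ 4^(4 + 1) + 4 = 1028 —(−1)→ 1027

11, 84, 1027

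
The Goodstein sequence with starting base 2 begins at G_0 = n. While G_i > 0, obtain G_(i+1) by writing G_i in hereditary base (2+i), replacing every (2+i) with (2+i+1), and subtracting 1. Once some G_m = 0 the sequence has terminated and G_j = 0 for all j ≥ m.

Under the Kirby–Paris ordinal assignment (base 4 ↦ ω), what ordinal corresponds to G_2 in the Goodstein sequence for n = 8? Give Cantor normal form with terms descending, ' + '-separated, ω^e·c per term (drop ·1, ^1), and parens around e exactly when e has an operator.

[0] 8 ≡ 2^(2 + 1) (base 2). Lift 3: 81. −1: 80.
[1] 80 ≡ 2·3^3 + 2·3^2 + 2·3 + 2 (base 3). Lift 4: 554. −1: 553.

ω^ω·2 + ω^2·2 + ω·2 + 1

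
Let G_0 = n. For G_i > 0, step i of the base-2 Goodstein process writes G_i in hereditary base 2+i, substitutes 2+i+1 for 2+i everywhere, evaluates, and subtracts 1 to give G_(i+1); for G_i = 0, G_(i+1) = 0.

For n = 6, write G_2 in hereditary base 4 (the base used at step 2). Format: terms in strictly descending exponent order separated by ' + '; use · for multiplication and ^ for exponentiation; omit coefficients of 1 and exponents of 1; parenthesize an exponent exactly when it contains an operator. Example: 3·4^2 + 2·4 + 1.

6 —HB2→ 2^2 + 2 —bump→ 3^3 + 3 = 30 —(−1)→ 29
29 —HB3→ 3^3 + 2 —bump→ 4^4 + 2 = 258 —(−1)→ 257
257 —HB4→ 4^4 + 1 —bump→ 5^5 + 1 = 3126 —(−1)→ 3125

4^4 + 1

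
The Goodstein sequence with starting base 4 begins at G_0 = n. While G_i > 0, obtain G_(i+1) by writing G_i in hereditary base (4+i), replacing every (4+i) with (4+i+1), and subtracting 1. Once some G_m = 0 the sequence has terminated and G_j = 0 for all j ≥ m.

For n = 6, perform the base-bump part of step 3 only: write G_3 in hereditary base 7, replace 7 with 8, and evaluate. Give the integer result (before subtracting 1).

(0) 6|_4 = 4 + 2 ↦ 5 + 2|_5 = 7 ⇒ 6
(1) 6|_5 = 5 + 1 ↦ 6 + 1|_6 = 7 ⇒ 6
(2) 6|_6 = 6 ↦ 7|_7 = 7 ⇒ 6

6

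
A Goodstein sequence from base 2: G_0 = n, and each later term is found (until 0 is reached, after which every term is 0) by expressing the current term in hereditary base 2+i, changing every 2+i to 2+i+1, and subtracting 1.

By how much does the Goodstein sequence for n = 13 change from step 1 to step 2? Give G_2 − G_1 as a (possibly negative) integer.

1171

base 2: 13 = 2^(2 + 1) + 2^2 + 1; at 3: 3^(3 + 1) + 3^3 + 1 = 109; next = 108
base 3: 108 = 3^(3 + 1) + 3^3; at 4: 4^(4 + 1) + 4^4 = 1280; next = 1279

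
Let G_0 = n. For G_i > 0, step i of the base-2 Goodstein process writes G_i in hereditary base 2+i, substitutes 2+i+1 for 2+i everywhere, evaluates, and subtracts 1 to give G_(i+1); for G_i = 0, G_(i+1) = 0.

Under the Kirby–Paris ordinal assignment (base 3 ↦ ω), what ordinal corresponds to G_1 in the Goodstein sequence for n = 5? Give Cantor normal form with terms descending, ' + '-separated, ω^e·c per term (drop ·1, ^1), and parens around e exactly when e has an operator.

i=0: 5 = 2^2 + 1 (b=2); 2→3: 3^3 + 1 = 28; 28−1 = 27
i=1: 27 = 3^3 (b=3); 3→4: 4^4 = 256; 256−1 = 255

ω^ω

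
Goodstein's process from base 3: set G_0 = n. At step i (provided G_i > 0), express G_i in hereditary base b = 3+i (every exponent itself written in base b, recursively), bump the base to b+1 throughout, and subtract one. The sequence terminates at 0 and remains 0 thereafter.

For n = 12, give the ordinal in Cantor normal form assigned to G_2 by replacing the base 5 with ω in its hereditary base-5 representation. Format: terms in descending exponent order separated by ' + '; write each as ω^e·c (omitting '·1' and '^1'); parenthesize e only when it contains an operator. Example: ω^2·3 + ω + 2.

step 0: 12 = 3^2 + 3; sub 4 for 3: 4^2 + 4; = 20; G_1 = 20−1 = 19
step 1: 19 = 4^2 + 3; sub 5 for 4: 5^2 + 3; = 28; G_2 = 28−1 = 27
step 2: 27 = 5^2 + 2; sub 6 for 5: 6^2 + 2; = 38; G_3 = 38−1 = 37

ω^2 + 2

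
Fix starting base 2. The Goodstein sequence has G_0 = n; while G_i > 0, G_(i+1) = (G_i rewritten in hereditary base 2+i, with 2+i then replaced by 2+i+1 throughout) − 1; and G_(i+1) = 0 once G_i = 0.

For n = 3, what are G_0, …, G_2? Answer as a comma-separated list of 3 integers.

base 2: 3 = 2 + 1; at 3: 3 + 1 = 4; next = 3
base 3: 3 = 3; at 4: 4 = 4; next = 3

3, 3, 3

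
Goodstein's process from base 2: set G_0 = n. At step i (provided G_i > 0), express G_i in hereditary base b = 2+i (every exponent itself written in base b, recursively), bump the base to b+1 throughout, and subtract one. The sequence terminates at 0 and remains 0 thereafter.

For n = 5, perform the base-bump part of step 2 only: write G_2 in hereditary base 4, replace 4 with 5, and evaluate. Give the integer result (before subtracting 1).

5 —HB2→ 2^2 + 1 —bump→ 3^3 + 1 = 28 —(−1)→ 27
27 —HB3→ 3^3 —bump→ 4^4 = 256 —(−1)→ 255
255 —HB4→ 3·4^3 + 3·4^2 + 3·4 + 3 —bump→ 3·5^3 + 3·5^2 + 3·5 + 3 = 468 —(−1)→ 467

468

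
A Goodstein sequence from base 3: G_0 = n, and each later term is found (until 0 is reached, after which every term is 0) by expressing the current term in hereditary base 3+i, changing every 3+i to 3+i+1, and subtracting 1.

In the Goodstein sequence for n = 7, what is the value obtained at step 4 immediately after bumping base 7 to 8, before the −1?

10

G_0 = 7. HB_3(7) = 2·3 + 1. Bump = 9. G_1 = 8.
G_1 = 8. HB_4(8) = 2·4. Bump = 10. G_2 = 9.
G_2 = 9. HB_5(9) = 5 + 4. Bump = 10. G_3 = 9.
G_3 = 9. HB_6(9) = 6 + 3. Bump = 10. G_4 = 9.
G_4 = 9. HB_7(9) = 7 + 2. Bump = 10. G_5 = 9.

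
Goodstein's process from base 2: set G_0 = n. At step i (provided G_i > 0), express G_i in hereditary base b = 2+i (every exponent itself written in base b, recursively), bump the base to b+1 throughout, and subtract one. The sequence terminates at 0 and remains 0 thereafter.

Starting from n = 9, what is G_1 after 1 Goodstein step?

G_0=9  [base 2] 2^(2 + 1) + 1  →[2↦3]→  3^(3 + 1) + 1 = 82  −1 ⇒ G_1=81
G_1=81  [base 3] 3^(3 + 1)  →[3↦4]→  4^(4 + 1) = 1024  −1 ⇒ G_2=1023

81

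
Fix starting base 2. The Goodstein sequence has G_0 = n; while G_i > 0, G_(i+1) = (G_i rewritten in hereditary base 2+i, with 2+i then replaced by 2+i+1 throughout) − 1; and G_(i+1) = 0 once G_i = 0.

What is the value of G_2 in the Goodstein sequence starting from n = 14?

1281

G_0 = 14. HB_2(14) = 2^(2 + 1) + 2^2 + 2. Bump = 111. G_1 = 110.
G_1 = 110. HB_3(110) = 3^(3 + 1) + 3^3 + 2. Bump = 1282. G_2 = 1281.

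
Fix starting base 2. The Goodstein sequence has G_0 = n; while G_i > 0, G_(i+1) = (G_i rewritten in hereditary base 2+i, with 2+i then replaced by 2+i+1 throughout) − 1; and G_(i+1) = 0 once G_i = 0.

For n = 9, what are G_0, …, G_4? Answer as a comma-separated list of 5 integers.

9, 81, 1023, 9842, 140743

step 0: 9 = 2^(2 + 1) + 1; sub 3 for 2: 3^(3 + 1) + 1; = 82; G_1 = 82−1 = 81
step 1: 81 = 3^(3 + 1); sub 4 for 3: 4^(4 + 1); = 1024; G_2 = 1024−1 = 1023
step 2: 1023 = 3·4^4 + 3·4^3 + 3·4^2 + 3·4 + 3; sub 5 for 4: 3·5^5 + 3·5^3 + 3·5^2 + 3·5 + 3; = 9843; G_3 = 9843−1 = 9842
step 3: 9842 = 3·5^5 + 3·5^3 + 3·5^2 + 3·5 + 2; sub 6 for 5: 3·6^6 + 3·6^3 + 3·6^2 + 3·6 + 2; = 140744; G_4 = 140744−1 = 140743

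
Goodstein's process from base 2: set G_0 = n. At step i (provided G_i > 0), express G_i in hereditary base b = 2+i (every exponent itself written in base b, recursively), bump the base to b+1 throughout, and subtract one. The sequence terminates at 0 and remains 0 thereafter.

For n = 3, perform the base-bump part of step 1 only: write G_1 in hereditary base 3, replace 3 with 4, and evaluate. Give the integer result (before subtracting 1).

base 2: 3 = 2 + 1; at 3: 3 + 1 = 4; next = 3
base 3: 3 = 3; at 4: 4 = 4; next = 3

4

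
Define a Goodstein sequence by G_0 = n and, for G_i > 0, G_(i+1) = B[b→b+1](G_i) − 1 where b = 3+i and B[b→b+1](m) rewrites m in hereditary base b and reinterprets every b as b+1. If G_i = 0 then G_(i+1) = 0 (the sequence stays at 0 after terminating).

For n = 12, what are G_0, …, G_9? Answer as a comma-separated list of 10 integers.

12, 19, 27, 37, 49, 63, 69, 75, 81, 87

[0] 12 ≡ 3^2 + 3 (base 3). Lift 4: 20. −1: 19.
[1] 19 ≡ 4^2 + 3 (base 4). Lift 5: 28. −1: 27.
[2] 27 ≡ 5^2 + 2 (base 5). Lift 6: 38. −1: 37.
[3] 37 ≡ 6^2 + 1 (base 6). Lift 7: 50. −1: 49.
[4] 49 ≡ 7^2 (base 7). Lift 8: 64. −1: 63.
[5] 63 ≡ 7·8 + 7 (base 8). Lift 9: 70. −1: 69.
[6] 69 ≡ 7·9 + 6 (base 9). Lift 10: 76. −1: 75.
[7] 75 ≡ 7·10 + 5 (base 10). Lift 11: 82. −1: 81.
[8] 81 ≡ 7·11 + 4 (base 11). Lift 12: 88. −1: 87.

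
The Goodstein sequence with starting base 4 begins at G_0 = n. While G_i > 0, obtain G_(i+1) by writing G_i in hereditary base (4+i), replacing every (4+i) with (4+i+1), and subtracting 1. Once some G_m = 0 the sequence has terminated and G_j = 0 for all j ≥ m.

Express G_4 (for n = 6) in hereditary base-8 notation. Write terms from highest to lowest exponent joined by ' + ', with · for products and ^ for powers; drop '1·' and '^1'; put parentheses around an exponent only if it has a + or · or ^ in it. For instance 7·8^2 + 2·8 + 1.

5

G_0=6  [base 4] 4 + 2  →[4↦5]→  5 + 2 = 7  −1 ⇒ G_1=6
G_1=6  [base 5] 5 + 1  →[5↦6]→  6 + 1 = 7  −1 ⇒ G_2=6
G_2=6  [base 6] 6  →[6↦7]→  7 = 7  −1 ⇒ G_3=6
G_3=6  [base 7] 6  →[7↦8]→  6 = 6  −1 ⇒ G_4=5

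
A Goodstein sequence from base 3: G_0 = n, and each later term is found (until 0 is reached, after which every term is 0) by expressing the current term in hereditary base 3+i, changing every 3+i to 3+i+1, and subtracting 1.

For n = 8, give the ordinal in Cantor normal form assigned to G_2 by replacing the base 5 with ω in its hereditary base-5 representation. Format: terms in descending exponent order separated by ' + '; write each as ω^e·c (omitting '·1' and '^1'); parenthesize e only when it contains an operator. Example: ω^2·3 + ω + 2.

ω·2

(0) 8|_3 = 2·3 + 2 ↦ 2·4 + 2|_4 = 10 ⇒ 9
(1) 9|_4 = 2·4 + 1 ↦ 2·5 + 1|_5 = 11 ⇒ 10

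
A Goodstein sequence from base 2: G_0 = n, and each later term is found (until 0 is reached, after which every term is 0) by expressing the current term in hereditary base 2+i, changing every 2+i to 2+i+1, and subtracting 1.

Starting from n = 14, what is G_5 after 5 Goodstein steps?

5862840

14 —HB2→ 2^(2 + 1) + 2^2 + 2 —bump→ 3^(3 + 1) + 3^3 + 3 = 111 —(−1)→ 110
110 —HB3→ 3^(3 + 1) + 3^3 + 2 —bump→ 4^(4 + 1) + 4^4 + 2 = 1282 —(−1)→ 1281
1281 —HB4→ 4^(4 + 1) + 4^4 + 1 —bump→ 5^(5 + 1) + 5^5 + 1 = 18751 —(−1)→ 18750
18750 —HB5→ 5^(5 + 1) + 5^5 —bump→ 6^(6 + 1) + 6^6 = 326592 —(−1)→ 326591
326591 —HB6→ 6^(6 + 1) + 5·6^5 + 5·6^4 + 5·6^3 + 5·6^2 + 5·6 + 5 —bump→ 7^(7 + 1) + 5·7^5 + 5·7^4 + 5·7^3 + 5·7^2 + 5·7 + 5 = 5862841 —(−1)→ 5862840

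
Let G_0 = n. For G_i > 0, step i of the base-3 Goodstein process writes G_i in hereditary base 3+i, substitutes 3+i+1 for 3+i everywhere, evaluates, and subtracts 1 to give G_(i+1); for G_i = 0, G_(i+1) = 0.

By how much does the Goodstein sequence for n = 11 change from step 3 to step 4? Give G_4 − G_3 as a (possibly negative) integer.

4

G_0 = 11. HB_3(11) = 3^2 + 2. Bump = 18. G_1 = 17.
G_1 = 17. HB_4(17) = 4^2 + 1. Bump = 26. G_2 = 25.
G_2 = 25. HB_5(25) = 5^2. Bump = 36. G_3 = 35.
G_3 = 35. HB_6(35) = 5·6 + 5. Bump = 40. G_4 = 39.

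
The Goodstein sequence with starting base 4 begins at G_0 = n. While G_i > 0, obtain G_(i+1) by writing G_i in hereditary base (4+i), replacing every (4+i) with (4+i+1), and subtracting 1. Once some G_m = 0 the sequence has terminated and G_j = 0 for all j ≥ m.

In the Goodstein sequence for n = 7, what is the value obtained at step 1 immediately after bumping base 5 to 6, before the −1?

(0) 7|_4 = 4 + 3 ↦ 5 + 3|_5 = 8 ⇒ 7
(1) 7|_5 = 5 + 2 ↦ 6 + 2|_6 = 8 ⇒ 7

8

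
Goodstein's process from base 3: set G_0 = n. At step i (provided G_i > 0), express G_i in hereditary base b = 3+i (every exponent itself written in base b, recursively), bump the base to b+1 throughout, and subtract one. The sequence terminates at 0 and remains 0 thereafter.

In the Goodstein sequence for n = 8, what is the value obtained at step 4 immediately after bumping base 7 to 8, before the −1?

12

G_0 = 8. HB_3(8) = 2·3 + 2. Bump = 10. G_1 = 9.
G_1 = 9. HB_4(9) = 2·4 + 1. Bump = 11. G_2 = 10.
G_2 = 10. HB_5(10) = 2·5. Bump = 12. G_3 = 11.
G_3 = 11. HB_6(11) = 6 + 5. Bump = 12. G_4 = 11.
G_4 = 11. HB_7(11) = 7 + 4. Bump = 12. G_5 = 11.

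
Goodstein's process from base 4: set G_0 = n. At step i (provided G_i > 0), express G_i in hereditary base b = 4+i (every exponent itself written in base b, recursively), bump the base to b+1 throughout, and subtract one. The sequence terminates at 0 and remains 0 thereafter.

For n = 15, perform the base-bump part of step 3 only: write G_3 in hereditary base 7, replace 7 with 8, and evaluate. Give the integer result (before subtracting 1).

[0] 15 ≡ 3·4 + 3 (base 4). Lift 5: 18. −1: 17.
[1] 17 ≡ 3·5 + 2 (base 5). Lift 6: 20. −1: 19.
[2] 19 ≡ 3·6 + 1 (base 6). Lift 7: 22. −1: 21.
[3] 21 ≡ 3·7 (base 7). Lift 8: 24. −1: 23.

24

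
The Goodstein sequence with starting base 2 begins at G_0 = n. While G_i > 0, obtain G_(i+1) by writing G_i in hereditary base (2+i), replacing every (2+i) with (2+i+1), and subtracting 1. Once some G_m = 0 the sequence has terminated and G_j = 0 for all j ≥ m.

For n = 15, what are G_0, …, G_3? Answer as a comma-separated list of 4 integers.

15, 111, 1283, 18752

base 2: 15 = 2^(2 + 1) + 2^2 + 2 + 1; at 3: 3^(3 + 1) + 3^3 + 3 + 1 = 112; next = 111
base 3: 111 = 3^(3 + 1) + 3^3 + 3; at 4: 4^(4 + 1) + 4^4 + 4 = 1284; next = 1283
base 4: 1283 = 4^(4 + 1) + 4^4 + 3; at 5: 5^(5 + 1) + 5^5 + 3 = 18753; next = 18752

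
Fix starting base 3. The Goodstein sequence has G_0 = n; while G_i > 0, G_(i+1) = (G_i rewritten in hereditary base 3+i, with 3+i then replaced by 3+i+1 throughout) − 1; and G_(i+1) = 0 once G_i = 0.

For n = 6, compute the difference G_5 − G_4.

base 3: 6 = 2·3; at 4: 2·4 = 8; next = 7
base 4: 7 = 4 + 3; at 5: 5 + 3 = 8; next = 7
base 5: 7 = 5 + 2; at 6: 6 + 2 = 8; next = 7
base 6: 7 = 6 + 1; at 7: 7 + 1 = 8; next = 7
base 7: 7 = 7; at 8: 8 = 8; next = 7

0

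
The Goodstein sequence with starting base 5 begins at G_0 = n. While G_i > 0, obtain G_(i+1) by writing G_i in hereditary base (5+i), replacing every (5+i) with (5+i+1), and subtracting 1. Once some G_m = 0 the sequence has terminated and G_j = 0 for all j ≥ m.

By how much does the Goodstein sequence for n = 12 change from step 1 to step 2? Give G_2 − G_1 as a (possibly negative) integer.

i=0: 12 = 2·5 + 2 (b=5); 5→6: 2·6 + 2 = 14; 14−1 = 13
i=1: 13 = 2·6 + 1 (b=6); 6→7: 2·7 + 1 = 15; 15−1 = 14

1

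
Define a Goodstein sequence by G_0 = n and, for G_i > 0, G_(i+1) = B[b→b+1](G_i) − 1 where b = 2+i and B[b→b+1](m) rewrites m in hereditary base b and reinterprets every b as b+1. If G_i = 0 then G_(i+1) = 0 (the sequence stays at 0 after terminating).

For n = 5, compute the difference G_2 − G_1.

228

5 —HB2→ 2^2 + 1 —bump→ 3^3 + 1 = 28 —(−1)→ 27
27 —HB3→ 3^3 —bump→ 4^4 = 256 —(−1)→ 255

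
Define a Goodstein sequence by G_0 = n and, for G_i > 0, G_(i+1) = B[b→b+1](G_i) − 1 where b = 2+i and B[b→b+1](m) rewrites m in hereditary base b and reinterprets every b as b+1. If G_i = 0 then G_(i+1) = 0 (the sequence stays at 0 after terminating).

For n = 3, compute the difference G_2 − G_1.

base 2: 3 = 2 + 1; at 3: 3 + 1 = 4; next = 3
base 3: 3 = 3; at 4: 4 = 4; next = 3

0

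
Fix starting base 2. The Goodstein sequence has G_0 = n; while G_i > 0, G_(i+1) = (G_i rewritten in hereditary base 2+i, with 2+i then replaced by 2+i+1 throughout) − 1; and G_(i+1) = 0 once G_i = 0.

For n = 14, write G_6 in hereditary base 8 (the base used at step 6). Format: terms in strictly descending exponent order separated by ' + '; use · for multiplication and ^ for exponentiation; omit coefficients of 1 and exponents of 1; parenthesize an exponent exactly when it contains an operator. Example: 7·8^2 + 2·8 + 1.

step 0: 14 = 2^(2 + 1) + 2^2 + 2; sub 3 for 2: 3^(3 + 1) + 3^3 + 3; = 111; G_1 = 111−1 = 110
step 1: 110 = 3^(3 + 1) + 3^3 + 2; sub 4 for 3: 4^(4 + 1) + 4^4 + 2; = 1282; G_2 = 1282−1 = 1281
step 2: 1281 = 4^(4 + 1) + 4^4 + 1; sub 5 for 4: 5^(5 + 1) + 5^5 + 1; = 18751; G_3 = 18751−1 = 18750
step 3: 18750 = 5^(5 + 1) + 5^5; sub 6 for 5: 6^(6 + 1) + 6^6; = 326592; G_4 = 326592−1 = 326591
step 4: 326591 = 6^(6 + 1) + 5·6^5 + 5·6^4 + 5·6^3 + 5·6^2 + 5·6 + 5; sub 7 for 6: 7^(7 + 1) + 5·7^5 + 5·7^4 + 5·7^3 + 5·7^2 + 5·7 + 5; = 5862841; G_5 = 5862841−1 = 5862840
step 5: 5862840 = 7^(7 + 1) + 5·7^5 + 5·7^4 + 5·7^3 + 5·7^2 + 5·7 + 4; sub 8 for 7: 8^(8 + 1) + 5·8^5 + 5·8^4 + 5·8^3 + 5·8^2 + 5·8 + 4; = 134404972; G_6 = 134404972−1 = 134404971
step 6: 134404971 = 8^(8 + 1) + 5·8^5 + 5·8^4 + 5·8^3 + 5·8^2 + 5·8 + 3; sub 9 for 8: 9^(9 + 1) + 5·9^5 + 5·9^4 + 5·9^3 + 5·9^2 + 5·9 + 3; = 3487116549; G_7 = 3487116549−1 = 3487116548

8^(8 + 1) + 5·8^5 + 5·8^4 + 5·8^3 + 5·8^2 + 5·8 + 3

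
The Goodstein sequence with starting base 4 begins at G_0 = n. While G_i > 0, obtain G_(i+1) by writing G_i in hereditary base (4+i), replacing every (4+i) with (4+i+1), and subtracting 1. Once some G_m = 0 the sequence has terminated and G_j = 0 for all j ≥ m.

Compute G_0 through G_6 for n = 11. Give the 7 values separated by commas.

G_0=11  [base 4] 2·4 + 3  →[4↦5]→  2·5 + 3 = 13  −1 ⇒ G_1=12
G_1=12  [base 5] 2·5 + 2  →[5↦6]→  2·6 + 2 = 14  −1 ⇒ G_2=13
G_2=13  [base 6] 2·6 + 1  →[6↦7]→  2·7 + 1 = 15  −1 ⇒ G_3=14
G_3=14  [base 7] 2·7  →[7↦8]→  2·8 = 16  −1 ⇒ G_4=15
G_4=15  [base 8] 8 + 7  →[8↦9]→  9 + 7 = 16  −1 ⇒ G_5=15
G_5=15  [base 9] 9 + 6  →[9↦10]→  10 + 6 = 16  −1 ⇒ G_6=15

11, 12, 13, 14, 15, 15, 15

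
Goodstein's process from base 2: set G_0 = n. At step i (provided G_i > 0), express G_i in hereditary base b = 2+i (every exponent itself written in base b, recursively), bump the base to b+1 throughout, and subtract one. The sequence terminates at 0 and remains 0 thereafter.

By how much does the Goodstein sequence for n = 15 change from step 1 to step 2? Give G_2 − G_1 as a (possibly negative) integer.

i=0: 15 = 2^(2 + 1) + 2^2 + 2 + 1 (b=2); 2→3: 3^(3 + 1) + 3^3 + 3 + 1 = 112; 112−1 = 111
i=1: 111 = 3^(3 + 1) + 3^3 + 3 (b=3); 3→4: 4^(4 + 1) + 4^4 + 4 = 1284; 1284−1 = 1283

1172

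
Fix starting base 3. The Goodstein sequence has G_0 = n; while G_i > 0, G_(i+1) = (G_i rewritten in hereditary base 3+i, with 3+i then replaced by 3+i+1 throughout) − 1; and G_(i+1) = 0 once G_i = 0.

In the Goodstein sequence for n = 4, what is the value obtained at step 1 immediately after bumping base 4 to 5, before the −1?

5

(0) 4|_3 = 3 + 1 ↦ 4 + 1|_4 = 5 ⇒ 4
(1) 4|_4 = 4 ↦ 5|_5 = 5 ⇒ 4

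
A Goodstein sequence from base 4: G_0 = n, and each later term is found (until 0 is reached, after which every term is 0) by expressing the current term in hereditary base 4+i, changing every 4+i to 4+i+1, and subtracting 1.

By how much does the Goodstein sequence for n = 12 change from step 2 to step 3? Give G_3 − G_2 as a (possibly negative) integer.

1

(0) 12|_4 = 3·4 ↦ 3·5|_5 = 15 ⇒ 14
(1) 14|_5 = 2·5 + 4 ↦ 2·6 + 4|_6 = 16 ⇒ 15
(2) 15|_6 = 2·6 + 3 ↦ 2·7 + 3|_7 = 17 ⇒ 16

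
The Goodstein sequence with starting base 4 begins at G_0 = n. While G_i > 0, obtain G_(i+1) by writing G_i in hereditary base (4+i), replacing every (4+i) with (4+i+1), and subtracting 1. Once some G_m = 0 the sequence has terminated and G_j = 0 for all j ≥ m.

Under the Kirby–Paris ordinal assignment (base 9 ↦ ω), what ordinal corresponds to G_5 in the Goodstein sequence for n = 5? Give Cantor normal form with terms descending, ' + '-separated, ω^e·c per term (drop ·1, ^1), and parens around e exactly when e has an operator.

2

G_0 = 5. HB_4(5) = 4 + 1. Bump = 6. G_1 = 5.
G_1 = 5. HB_5(5) = 5. Bump = 6. G_2 = 5.
G_2 = 5. HB_6(5) = 5. Bump = 5. G_3 = 4.
G_3 = 4. HB_7(4) = 4. Bump = 4. G_4 = 3.
G_4 = 3. HB_8(3) = 3. Bump = 3. G_5 = 2.
G_5 = 2. HB_9(2) = 2. Bump = 2. G_6 = 1.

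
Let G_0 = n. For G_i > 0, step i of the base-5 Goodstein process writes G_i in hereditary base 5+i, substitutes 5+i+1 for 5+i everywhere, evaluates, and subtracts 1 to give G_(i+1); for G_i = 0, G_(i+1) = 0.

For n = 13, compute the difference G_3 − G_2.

(0) 13|_5 = 2·5 + 3 ↦ 2·6 + 3|_6 = 15 ⇒ 14
(1) 14|_6 = 2·6 + 2 ↦ 2·7 + 2|_7 = 16 ⇒ 15
(2) 15|_7 = 2·7 + 1 ↦ 2·8 + 1|_8 = 17 ⇒ 16

1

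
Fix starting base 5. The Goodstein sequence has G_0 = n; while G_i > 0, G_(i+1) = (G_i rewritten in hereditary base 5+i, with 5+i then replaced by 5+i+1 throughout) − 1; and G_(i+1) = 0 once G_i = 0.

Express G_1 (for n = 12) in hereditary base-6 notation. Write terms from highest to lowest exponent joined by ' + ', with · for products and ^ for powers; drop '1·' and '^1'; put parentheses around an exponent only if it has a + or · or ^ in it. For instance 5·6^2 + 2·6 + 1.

2·6 + 1

[0] 12 ≡ 2·5 + 2 (base 5). Lift 6: 14. −1: 13.
[1] 13 ≡ 2·6 + 1 (base 6). Lift 7: 15. −1: 14.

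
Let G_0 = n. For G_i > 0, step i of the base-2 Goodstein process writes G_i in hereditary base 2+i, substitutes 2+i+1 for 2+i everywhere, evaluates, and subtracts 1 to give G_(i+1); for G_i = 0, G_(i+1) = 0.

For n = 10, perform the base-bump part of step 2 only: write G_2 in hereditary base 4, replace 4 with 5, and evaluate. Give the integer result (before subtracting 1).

15626

i=0: 10 = 2^(2 + 1) + 2 (b=2); 2→3: 3^(3 + 1) + 3 = 84; 84−1 = 83
i=1: 83 = 3^(3 + 1) + 2 (b=3); 3→4: 4^(4 + 1) + 2 = 1026; 1026−1 = 1025
i=2: 1025 = 4^(4 + 1) + 1 (b=4); 4→5: 5^(5 + 1) + 1 = 15626; 15626−1 = 15625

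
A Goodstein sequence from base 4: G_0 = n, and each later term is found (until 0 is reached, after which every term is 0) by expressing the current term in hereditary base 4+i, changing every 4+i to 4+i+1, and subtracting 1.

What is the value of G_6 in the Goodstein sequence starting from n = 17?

base 4: 17 = 4^2 + 1; at 5: 5^2 + 1 = 26; next = 25
base 5: 25 = 5^2; at 6: 6^2 = 36; next = 35
base 6: 35 = 5·6 + 5; at 7: 5·7 + 5 = 40; next = 39
base 7: 39 = 5·7 + 4; at 8: 5·8 + 4 = 44; next = 43
base 8: 43 = 5·8 + 3; at 9: 5·9 + 3 = 48; next = 47
base 9: 47 = 5·9 + 2; at 10: 5·10 + 2 = 52; next = 51
base 10: 51 = 5·10 + 1; at 11: 5·11 + 1 = 56; next = 55

51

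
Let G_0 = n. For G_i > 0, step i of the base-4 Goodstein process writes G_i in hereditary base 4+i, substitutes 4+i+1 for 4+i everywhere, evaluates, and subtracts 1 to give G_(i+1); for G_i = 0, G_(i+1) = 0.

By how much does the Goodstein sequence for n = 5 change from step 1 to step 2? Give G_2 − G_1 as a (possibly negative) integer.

step 0: 5 = 4 + 1; sub 5 for 4: 5 + 1; = 6; G_1 = 6−1 = 5
step 1: 5 = 5; sub 6 for 5: 6; = 6; G_2 = 6−1 = 5

0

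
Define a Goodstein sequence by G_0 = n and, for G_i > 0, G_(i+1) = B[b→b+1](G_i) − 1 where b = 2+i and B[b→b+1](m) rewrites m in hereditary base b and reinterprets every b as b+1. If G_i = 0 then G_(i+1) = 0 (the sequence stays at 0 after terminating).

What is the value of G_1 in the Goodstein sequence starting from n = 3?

3

i=0: 3 = 2 + 1 (b=2); 2→3: 3 + 1 = 4; 4−1 = 3
i=1: 3 = 3 (b=3); 3→4: 4 = 4; 4−1 = 3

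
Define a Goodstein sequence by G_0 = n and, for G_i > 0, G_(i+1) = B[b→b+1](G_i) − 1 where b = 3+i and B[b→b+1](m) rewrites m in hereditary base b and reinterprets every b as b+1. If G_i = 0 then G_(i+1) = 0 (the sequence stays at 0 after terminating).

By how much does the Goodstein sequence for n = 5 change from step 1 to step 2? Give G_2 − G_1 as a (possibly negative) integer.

0

G_0 = 5. HB_3(5) = 3 + 2. Bump = 6. G_1 = 5.
G_1 = 5. HB_4(5) = 4 + 1. Bump = 6. G_2 = 5.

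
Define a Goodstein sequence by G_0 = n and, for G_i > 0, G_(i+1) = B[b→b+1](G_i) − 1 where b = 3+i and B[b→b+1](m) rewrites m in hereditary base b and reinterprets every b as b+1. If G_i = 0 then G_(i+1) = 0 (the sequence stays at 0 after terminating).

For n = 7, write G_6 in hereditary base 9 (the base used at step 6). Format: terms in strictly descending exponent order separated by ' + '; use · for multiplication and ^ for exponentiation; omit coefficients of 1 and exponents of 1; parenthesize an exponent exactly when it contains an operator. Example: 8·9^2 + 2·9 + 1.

G_0 = 7. HB_3(7) = 2·3 + 1. Bump = 9. G_1 = 8.
G_1 = 8. HB_4(8) = 2·4. Bump = 10. G_2 = 9.
G_2 = 9. HB_5(9) = 5 + 4. Bump = 10. G_3 = 9.
G_3 = 9. HB_6(9) = 6 + 3. Bump = 10. G_4 = 9.
G_4 = 9. HB_7(9) = 7 + 2. Bump = 10. G_5 = 9.
G_5 = 9. HB_8(9) = 8 + 1. Bump = 10. G_6 = 9.
G_6 = 9. HB_9(9) = 9. Bump = 10. G_7 = 9.

9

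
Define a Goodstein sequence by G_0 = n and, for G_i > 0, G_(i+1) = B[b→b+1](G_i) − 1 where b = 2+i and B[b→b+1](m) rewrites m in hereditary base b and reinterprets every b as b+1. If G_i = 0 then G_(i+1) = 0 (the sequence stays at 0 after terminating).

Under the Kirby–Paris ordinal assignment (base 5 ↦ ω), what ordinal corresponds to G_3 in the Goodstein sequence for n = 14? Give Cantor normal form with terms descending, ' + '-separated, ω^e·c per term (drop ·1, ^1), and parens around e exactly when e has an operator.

ω^(ω + 1) + ω^ω

G_0=14  [base 2] 2^(2 + 1) + 2^2 + 2  →[2↦3]→  3^(3 + 1) + 3^3 + 3 = 111  −1 ⇒ G_1=110
G_1=110  [base 3] 3^(3 + 1) + 3^3 + 2  →[3↦4]→  4^(4 + 1) + 4^4 + 2 = 1282  −1 ⇒ G_2=1281
G_2=1281  [base 4] 4^(4 + 1) + 4^4 + 1  →[4↦5]→  5^(5 + 1) + 5^5 + 1 = 18751  −1 ⇒ G_3=18750
G_3=18750  [base 5] 5^(5 + 1) + 5^5  →[5↦6]→  6^(6 + 1) + 6^6 = 326592  −1 ⇒ G_4=326591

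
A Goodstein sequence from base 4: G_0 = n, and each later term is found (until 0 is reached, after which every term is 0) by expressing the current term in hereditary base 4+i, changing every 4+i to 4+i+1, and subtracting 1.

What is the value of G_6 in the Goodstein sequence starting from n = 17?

51

step 0: 17 = 4^2 + 1; sub 5 for 4: 5^2 + 1; = 26; G_1 = 26−1 = 25
step 1: 25 = 5^2; sub 6 for 5: 6^2; = 36; G_2 = 36−1 = 35
step 2: 35 = 5·6 + 5; sub 7 for 6: 5·7 + 5; = 40; G_3 = 40−1 = 39
step 3: 39 = 5·7 + 4; sub 8 for 7: 5·8 + 4; = 44; G_4 = 44−1 = 43
step 4: 43 = 5·8 + 3; sub 9 for 8: 5·9 + 3; = 48; G_5 = 48−1 = 47
step 5: 47 = 5·9 + 2; sub 10 for 9: 5·10 + 2; = 52; G_6 = 52−1 = 51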